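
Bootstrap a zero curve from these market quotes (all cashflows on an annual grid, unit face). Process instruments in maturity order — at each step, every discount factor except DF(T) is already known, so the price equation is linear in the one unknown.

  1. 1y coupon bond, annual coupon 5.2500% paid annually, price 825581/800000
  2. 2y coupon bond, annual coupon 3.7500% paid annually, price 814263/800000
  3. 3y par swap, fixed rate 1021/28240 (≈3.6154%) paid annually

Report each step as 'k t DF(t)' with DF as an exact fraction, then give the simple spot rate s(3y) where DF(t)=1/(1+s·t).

step 1 [1y] bond c/1=21/400: DF=(825581/800000 − 21/400·(0))/(1+21/400) = 1961/2000 ≈ 0.980500
step 2 [2y] bond c/1=3/80: DF=(814263/800000 − 3/80·(0.980500))/(1+3/80) = 591/625 ≈ 0.945600
step 3 [3y] swap r/1=1021/28240: DF=(1 − 1021/28240·(0.980500+0.945600))/(1+1021/28240) = 8979/10000 ≈ 0.897900

1 1 1961/2000
2 2 591/625
3 3 8979/10000
s(3y) = (1/(8979/10000) − 1)/(3) = 1021/26937 ≈ 3.7903%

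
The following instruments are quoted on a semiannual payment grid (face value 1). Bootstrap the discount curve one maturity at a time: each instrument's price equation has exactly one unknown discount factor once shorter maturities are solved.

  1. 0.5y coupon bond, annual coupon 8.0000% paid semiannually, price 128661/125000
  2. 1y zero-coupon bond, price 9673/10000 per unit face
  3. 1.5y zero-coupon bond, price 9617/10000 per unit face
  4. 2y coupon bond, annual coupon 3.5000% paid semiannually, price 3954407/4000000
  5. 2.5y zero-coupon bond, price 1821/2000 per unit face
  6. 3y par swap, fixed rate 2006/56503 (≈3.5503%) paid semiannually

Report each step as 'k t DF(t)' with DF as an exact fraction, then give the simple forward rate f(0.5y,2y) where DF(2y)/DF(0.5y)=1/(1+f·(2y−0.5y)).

1 1/2 9897/10000
2 1 9673/10000
3 3/2 9617/10000
4 2 4607/5000
5 5/2 1821/2000
6 3 8997/10000
f(0.5y,2y) = ((9897/10000)/(4607/5000) − 1)/(3/2) = 683/13821 ≈ 4.9418%

step 1 [0.5y] bond c/2=1/25: DF=(128661/125000 − 1/25·(0))/(1+1/25) = 9897/10000 ≈ 0.989700
step 2 [1y] zero: DF = P = 9673/10000 ≈ 0.967300
step 3 [1.5y] zero: DF = P = 9617/10000 ≈ 0.961700
step 4 [2y] bond c/2=7/400: DF=(3954407/4000000 − 7/400·(0.989700+0.967300+0.961700))/(1+7/400) = 4607/5000 ≈ 0.921400
step 5 [2.5y] zero: DF = P = 1821/2000 ≈ 0.910500
step 6 [3y] swap r/2=1003/56503: DF=(1 − 1003/56503·(0.989700+0.967300+0.961700+0.921400+0.910500))/(1+1003/56503) = 8997/10000 ≈ 0.899700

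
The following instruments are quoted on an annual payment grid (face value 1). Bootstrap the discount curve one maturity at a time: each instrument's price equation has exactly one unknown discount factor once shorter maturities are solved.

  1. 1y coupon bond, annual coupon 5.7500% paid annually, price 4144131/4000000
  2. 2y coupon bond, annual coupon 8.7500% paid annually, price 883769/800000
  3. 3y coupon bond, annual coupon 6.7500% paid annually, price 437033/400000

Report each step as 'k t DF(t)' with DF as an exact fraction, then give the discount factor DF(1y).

step 1 [1y] bond c/1=23/400: DF=(4144131/4000000 − 23/400·(0))/(1+23/400) = 9797/10000 ≈ 0.979700
step 2 [2y] bond c/1=7/80: DF=(883769/800000 − 7/80·(0.979700))/(1+7/80) = 937/1000 ≈ 0.937000
step 3 [3y] bond c/1=27/400: DF=(437033/400000 − 27/400·(0.979700+0.937000))/(1+27/400) = 9023/10000 ≈ 0.902300

1 1 9797/10000
2 2 937/1000
3 3 9023/10000
DF(1y) = 9797/10000 ≈ 0.979700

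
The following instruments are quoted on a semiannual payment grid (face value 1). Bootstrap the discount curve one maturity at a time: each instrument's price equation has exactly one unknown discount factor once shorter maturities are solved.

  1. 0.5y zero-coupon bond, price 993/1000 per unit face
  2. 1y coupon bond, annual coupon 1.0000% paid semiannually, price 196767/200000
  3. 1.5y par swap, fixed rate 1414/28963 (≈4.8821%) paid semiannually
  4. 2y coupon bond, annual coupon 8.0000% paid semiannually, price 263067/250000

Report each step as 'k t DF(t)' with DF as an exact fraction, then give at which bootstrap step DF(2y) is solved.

step 1 [0.5y] zero: DF = P = 993/1000 ≈ 0.993000
step 2 [1y] bond c/2=1/200: DF=(196767/200000 − 1/200·(0.993000))/(1+1/200) = 487/500 ≈ 0.974000
step 3 [1.5y] swap r/2=707/28963: DF=(1 − 707/28963·(0.993000+0.974000))/(1+707/28963) = 9293/10000 ≈ 0.929300
step 4 [2y] bond c/2=1/25: DF=(263067/250000 − 1/25·(0.993000+0.974000+0.929300))/(1+1/25) = 2251/2500 ≈ 0.900400

1 1/2 993/1000
2 1 487/500
3 3/2 9293/10000
4 2 2251/2500
DF(2y) is solved at step 4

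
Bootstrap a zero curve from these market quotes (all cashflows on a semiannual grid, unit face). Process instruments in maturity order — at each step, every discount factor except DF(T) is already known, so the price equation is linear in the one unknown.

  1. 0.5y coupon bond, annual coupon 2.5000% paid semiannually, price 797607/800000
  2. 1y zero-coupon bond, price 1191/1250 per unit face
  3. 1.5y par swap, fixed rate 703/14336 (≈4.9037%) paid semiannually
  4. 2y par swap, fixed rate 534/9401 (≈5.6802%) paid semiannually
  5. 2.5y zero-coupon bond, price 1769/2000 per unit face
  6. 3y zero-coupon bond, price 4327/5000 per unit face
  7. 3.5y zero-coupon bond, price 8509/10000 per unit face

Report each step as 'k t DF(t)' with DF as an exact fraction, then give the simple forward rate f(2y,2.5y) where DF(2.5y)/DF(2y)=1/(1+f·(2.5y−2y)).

1 1/2 9847/10000
2 1 1191/1250
3 3/2 9297/10000
4 2 2233/2500
5 5/2 1769/2000
6 3 4327/5000
7 7/2 8509/10000
f(2y,2.5y) = ((2233/2500)/(1769/2000) − 1)/(1/2) = 6/305 ≈ 1.9672%

step 1 [0.5y] bond c/2=1/80: DF=(797607/800000 − 1/80·(0))/(1+1/80) = 9847/10000 ≈ 0.984700
step 2 [1y] zero: DF = P = 1191/1250 ≈ 0.952800
step 3 [1.5y] swap r/2=703/28672: DF=(1 − 703/28672·(0.984700+0.952800))/(1+703/28672) = 9297/10000 ≈ 0.929700
step 4 [2y] swap r/2=267/9401: DF=(1 − 267/9401·(0.984700+0.952800+0.929700))/(1+267/9401) = 2233/2500 ≈ 0.893200
step 5 [2.5y] zero: DF = P = 1769/2000 ≈ 0.884500
step 6 [3y] zero: DF = P = 4327/5000 ≈ 0.865400
step 7 [3.5y] zero: DF = P = 8509/10000 ≈ 0.850900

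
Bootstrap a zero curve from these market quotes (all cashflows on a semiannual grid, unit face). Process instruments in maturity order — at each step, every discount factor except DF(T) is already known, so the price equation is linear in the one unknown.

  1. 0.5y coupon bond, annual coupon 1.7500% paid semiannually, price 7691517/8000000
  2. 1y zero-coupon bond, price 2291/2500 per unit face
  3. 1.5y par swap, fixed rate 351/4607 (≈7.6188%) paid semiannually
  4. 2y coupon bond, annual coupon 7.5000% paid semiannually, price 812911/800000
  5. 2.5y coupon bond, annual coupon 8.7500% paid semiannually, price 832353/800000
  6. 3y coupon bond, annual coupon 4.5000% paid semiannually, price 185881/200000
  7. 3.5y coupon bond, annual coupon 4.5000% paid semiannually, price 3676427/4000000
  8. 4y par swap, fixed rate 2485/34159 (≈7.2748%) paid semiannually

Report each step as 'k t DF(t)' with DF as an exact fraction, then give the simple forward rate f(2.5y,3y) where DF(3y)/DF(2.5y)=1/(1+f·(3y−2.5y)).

1 1/2 9531/10000
2 1 2291/2500
3 3/2 8947/10000
4 2 1759/2000
5 5/2 8441/10000
6 3 4051/5000
7 7/2 7823/10000
8 4 1503/2000
f(2.5y,3y) = ((8441/10000)/(4051/5000) − 1)/(1/2) = 339/4051 ≈ 8.3683%

step 1 [0.5y] bond c/2=7/800: DF=(7691517/8000000 − 7/800·(0))/(1+7/800) = 9531/10000 ≈ 0.953100
step 2 [1y] zero: DF = P = 2291/2500 ≈ 0.916400
step 3 [1.5y] swap r/2=351/9214: DF=(1 − 351/9214·(0.953100+0.916400))/(1+351/9214) = 8947/10000 ≈ 0.894700
step 4 [2y] bond c/2=3/80: DF=(812911/800000 − 3/80·(0.953100+0.916400+0.894700))/(1+3/80) = 1759/2000 ≈ 0.879500
step 5 [2.5y] bond c/2=7/160: DF=(832353/800000 − 7/160·(0.953100+0.916400+0.894700+0.879500))/(1+7/160) = 8441/10000 ≈ 0.844100
step 6 [3y] bond c/2=9/400: DF=(185881/200000 − 9/400·(0.953100+0.916400+0.894700+0.879500+0.844100))/(1+9/400) = 4051/5000 ≈ 0.810200
step 7 [3.5y] bond c/2=9/400: DF=(3676427/4000000 − 9/400·(0.953100+0.916400+0.894700+0.879500+0.844100+0.810200))/(1+9/400) = 7823/10000 ≈ 0.782300
step 8 [4y] swap r/2=2485/68318: DF=(1 − 2485/68318·(0.953100+0.916400+0.894700+0.879500+0.844100+0.810200+0.782300))/(1+2485/68318) = 1503/2000 ≈ 0.751500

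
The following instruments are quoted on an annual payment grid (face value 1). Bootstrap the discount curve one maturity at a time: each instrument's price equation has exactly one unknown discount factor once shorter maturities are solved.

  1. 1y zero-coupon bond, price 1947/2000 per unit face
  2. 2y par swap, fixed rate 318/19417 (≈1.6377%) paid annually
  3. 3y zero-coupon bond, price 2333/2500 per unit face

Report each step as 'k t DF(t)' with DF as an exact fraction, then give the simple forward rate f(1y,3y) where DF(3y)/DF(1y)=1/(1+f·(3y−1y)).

step 1 [1y] zero: DF = P = 1947/2000 ≈ 0.973500
step 2 [2y] swap r/1=318/19417: DF=(1 − 318/19417·(0.973500))/(1+318/19417) = 4841/5000 ≈ 0.968200
step 3 [3y] zero: DF = P = 2333/2500 ≈ 0.933200

1 1 1947/2000
2 2 4841/5000
3 3 2333/2500
f(1y,3y) = ((1947/2000)/(2333/2500) − 1)/(2) = 403/18664 ≈ 2.1592%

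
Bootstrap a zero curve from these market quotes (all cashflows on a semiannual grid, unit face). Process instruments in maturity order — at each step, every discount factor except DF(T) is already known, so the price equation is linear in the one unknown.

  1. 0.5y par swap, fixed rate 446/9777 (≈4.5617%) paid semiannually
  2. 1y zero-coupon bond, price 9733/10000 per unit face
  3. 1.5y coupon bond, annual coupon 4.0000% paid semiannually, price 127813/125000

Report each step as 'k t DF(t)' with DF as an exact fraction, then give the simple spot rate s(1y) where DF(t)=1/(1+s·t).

1 1/2 9777/10000
2 1 9733/10000
3 3/2 4821/5000
s(1y) = (1/(9733/10000) − 1)/(1) = 267/9733 ≈ 2.7432%

step 1 [0.5y] swap r/2=223/9777: DF=(1 − 223/9777·(0))/(1+223/9777) = 9777/10000 ≈ 0.977700
step 2 [1y] zero: DF = P = 9733/10000 ≈ 0.973300
step 3 [1.5y] bond c/2=1/50: DF=(127813/125000 − 1/50·(0.977700+0.973300))/(1+1/50) = 4821/5000 ≈ 0.964200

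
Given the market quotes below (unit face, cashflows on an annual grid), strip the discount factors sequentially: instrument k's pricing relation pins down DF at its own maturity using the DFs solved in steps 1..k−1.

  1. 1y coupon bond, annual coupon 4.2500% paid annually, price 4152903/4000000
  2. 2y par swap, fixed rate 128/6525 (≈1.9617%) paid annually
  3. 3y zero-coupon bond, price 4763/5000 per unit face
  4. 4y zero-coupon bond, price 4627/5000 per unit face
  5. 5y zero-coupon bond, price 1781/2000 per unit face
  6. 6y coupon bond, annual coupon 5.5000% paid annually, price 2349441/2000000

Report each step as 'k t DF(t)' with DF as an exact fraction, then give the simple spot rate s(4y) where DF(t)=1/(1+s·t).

1 1 9959/10000
2 2 601/625
3 3 4763/5000
4 4 4627/5000
5 5 1781/2000
6 6 8671/10000
s(4y) = (1/(4627/5000) − 1)/(4) = 373/18508 ≈ 2.0153%

step 1 [1y] bond c/1=17/400: DF=(4152903/4000000 − 17/400·(0))/(1+17/400) = 9959/10000 ≈ 0.995900
step 2 [2y] swap r/1=128/6525: DF=(1 − 128/6525·(0.995900))/(1+128/6525) = 601/625 ≈ 0.961600
step 3 [3y] zero: DF = P = 4763/5000 ≈ 0.952600
step 4 [4y] zero: DF = P = 4627/5000 ≈ 0.925400
step 5 [5y] zero: DF = P = 1781/2000 ≈ 0.890500
step 6 [6y] bond c/1=11/200: DF=(2349441/2000000 − 11/200·(0.995900+0.961600+0.952600+0.925400+0.890500))/(1+11/200) = 8671/10000 ≈ 0.867100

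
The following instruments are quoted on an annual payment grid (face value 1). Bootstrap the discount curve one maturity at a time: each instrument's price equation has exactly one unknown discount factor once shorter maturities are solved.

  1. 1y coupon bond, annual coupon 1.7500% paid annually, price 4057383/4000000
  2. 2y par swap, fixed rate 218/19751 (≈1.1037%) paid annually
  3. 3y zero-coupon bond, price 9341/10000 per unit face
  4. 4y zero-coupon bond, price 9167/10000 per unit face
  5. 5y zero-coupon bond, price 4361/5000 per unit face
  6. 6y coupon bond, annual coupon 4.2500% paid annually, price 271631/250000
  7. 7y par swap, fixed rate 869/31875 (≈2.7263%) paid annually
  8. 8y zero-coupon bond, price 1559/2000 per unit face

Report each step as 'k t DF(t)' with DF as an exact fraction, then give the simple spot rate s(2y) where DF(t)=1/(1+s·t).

step 1 [1y] bond c/1=7/400: DF=(4057383/4000000 − 7/400·(0))/(1+7/400) = 9969/10000 ≈ 0.996900
step 2 [2y] swap r/1=218/19751: DF=(1 − 218/19751·(0.996900))/(1+218/19751) = 4891/5000 ≈ 0.978200
step 3 [3y] zero: DF = P = 9341/10000 ≈ 0.934100
step 4 [4y] zero: DF = P = 9167/10000 ≈ 0.916700
step 5 [5y] zero: DF = P = 4361/5000 ≈ 0.872200
step 6 [6y] bond c/1=17/400: DF=(271631/250000 − 17/400·(0.996900+0.978200+0.934100+0.916700+0.872200))/(1+17/400) = 8507/10000 ≈ 0.850700
step 7 [7y] swap r/1=869/31875: DF=(1 − 869/31875·(0.996900+0.978200+0.934100+0.916700+0.872200+0.850700))/(1+869/31875) = 4131/5000 ≈ 0.826200
step 8 [8y] zero: DF = P = 1559/2000 ≈ 0.779500

1 1 9969/10000
2 2 4891/5000
3 3 9341/10000
4 4 9167/10000
5 5 4361/5000
6 6 8507/10000
7 7 4131/5000
8 8 1559/2000
s(2y) = (1/(4891/5000) − 1)/(2) = 109/9782 ≈ 1.1143%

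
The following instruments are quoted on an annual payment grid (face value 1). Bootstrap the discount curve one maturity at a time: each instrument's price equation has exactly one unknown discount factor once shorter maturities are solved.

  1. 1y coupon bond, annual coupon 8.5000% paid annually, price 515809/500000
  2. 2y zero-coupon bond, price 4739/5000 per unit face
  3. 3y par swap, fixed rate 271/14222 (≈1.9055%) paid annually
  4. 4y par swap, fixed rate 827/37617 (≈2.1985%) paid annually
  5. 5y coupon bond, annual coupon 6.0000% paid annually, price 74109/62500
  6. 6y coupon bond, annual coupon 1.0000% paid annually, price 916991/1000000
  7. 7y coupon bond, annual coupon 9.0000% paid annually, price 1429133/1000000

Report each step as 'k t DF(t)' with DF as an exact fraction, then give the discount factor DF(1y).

1 1 2377/2500
2 2 4739/5000
3 3 4729/5000
4 4 9173/10000
5 5 9057/10000
6 6 8617/10000
7 7 4273/5000
DF(1y) = 2377/2500 ≈ 0.950800

step 1 [1y] bond c/1=17/200: DF=(515809/500000 − 17/200·(0))/(1+17/200) = 2377/2500 ≈ 0.950800
step 2 [2y] zero: DF = P = 4739/5000 ≈ 0.947800
step 3 [3y] swap r/1=271/14222: DF=(1 − 271/14222·(0.950800+0.947800))/(1+271/14222) = 4729/5000 ≈ 0.945800
step 4 [4y] swap r/1=827/37617: DF=(1 − 827/37617·(0.950800+0.947800+0.945800))/(1+827/37617) = 9173/10000 ≈ 0.917300
step 5 [5y] bond c/1=3/50: DF=(74109/62500 − 3/50·(0.950800+0.947800+0.945800+0.917300))/(1+3/50) = 9057/10000 ≈ 0.905700
step 6 [6y] bond c/1=1/100: DF=(916991/1000000 − 1/100·(0.950800+0.947800+0.945800+0.917300+0.905700))/(1+1/100) = 8617/10000 ≈ 0.861700
step 7 [7y] bond c/1=9/100: DF=(1429133/1000000 − 9/100·(0.950800+0.947800+0.945800+0.917300+0.905700+0.861700))/(1+9/100) = 4273/5000 ≈ 0.854600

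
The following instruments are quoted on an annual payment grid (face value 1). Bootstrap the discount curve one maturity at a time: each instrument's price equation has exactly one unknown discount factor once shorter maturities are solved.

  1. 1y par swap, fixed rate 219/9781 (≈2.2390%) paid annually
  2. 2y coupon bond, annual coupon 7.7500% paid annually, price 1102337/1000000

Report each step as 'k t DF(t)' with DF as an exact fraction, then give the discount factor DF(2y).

step 1 [1y] swap r/1=219/9781: DF=(1 − 219/9781·(0))/(1+219/9781) = 9781/10000 ≈ 0.978100
step 2 [2y] bond c/1=31/400: DF=(1102337/1000000 − 31/400·(0.978100))/(1+31/400) = 9527/10000 ≈ 0.952700

1 1 9781/10000
2 2 9527/10000
DF(2y) = 9527/10000 ≈ 0.952700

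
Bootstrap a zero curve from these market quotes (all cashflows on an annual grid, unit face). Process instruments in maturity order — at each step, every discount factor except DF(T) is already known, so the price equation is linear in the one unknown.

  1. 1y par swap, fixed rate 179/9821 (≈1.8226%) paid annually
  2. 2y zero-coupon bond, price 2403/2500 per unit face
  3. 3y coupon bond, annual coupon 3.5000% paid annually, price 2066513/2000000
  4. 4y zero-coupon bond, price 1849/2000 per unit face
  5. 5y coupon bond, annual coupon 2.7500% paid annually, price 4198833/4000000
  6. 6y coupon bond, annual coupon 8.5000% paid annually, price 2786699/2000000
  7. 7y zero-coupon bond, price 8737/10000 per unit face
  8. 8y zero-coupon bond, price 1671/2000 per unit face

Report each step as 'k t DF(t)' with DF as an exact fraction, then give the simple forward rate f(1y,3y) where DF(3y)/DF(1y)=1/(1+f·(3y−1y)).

1 1 9821/10000
2 2 2403/2500
3 3 4663/5000
4 4 1849/2000
5 5 9199/10000
6 6 1143/1250
7 7 8737/10000
8 8 1671/2000
f(1y,3y) = ((9821/10000)/(4663/5000) − 1)/(2) = 495/18652 ≈ 2.6539%

step 1 [1y] swap r/1=179/9821: DF=(1 − 179/9821·(0))/(1+179/9821) = 9821/10000 ≈ 0.982100
step 2 [2y] zero: DF = P = 2403/2500 ≈ 0.961200
step 3 [3y] bond c/1=7/200: DF=(2066513/2000000 − 7/200·(0.982100+0.961200))/(1+7/200) = 4663/5000 ≈ 0.932600
step 4 [4y] zero: DF = P = 1849/2000 ≈ 0.924500
step 5 [5y] bond c/1=11/400: DF=(4198833/4000000 − 11/400·(0.982100+0.961200+0.932600+0.924500))/(1+11/400) = 9199/10000 ≈ 0.919900
step 6 [6y] bond c/1=17/200: DF=(2786699/2000000 − 17/200·(0.982100+0.961200+0.932600+0.924500+0.919900))/(1+17/200) = 1143/1250 ≈ 0.914400
step 7 [7y] zero: DF = P = 8737/10000 ≈ 0.873700
step 8 [8y] zero: DF = P = 1671/2000 ≈ 0.835500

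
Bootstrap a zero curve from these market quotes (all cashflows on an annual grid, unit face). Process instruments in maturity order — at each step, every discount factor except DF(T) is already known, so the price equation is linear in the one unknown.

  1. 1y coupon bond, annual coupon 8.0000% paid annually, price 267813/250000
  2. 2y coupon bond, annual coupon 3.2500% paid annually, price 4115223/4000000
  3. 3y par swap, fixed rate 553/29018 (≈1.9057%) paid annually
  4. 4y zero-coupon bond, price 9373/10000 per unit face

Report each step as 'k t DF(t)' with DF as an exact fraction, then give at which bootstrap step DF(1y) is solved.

1 1 9919/10000
2 2 2413/2500
3 3 9447/10000
4 4 9373/10000
DF(1y) is solved at step 1

step 1 [1y] bond c/1=2/25: DF=(267813/250000 − 2/25·(0))/(1+2/25) = 9919/10000 ≈ 0.991900
step 2 [2y] bond c/1=13/400: DF=(4115223/4000000 − 13/400·(0.991900))/(1+13/400) = 2413/2500 ≈ 0.965200
step 3 [3y] swap r/1=553/29018: DF=(1 − 553/29018·(0.991900+0.965200))/(1+553/29018) = 9447/10000 ≈ 0.944700
step 4 [4y] zero: DF = P = 9373/10000 ≈ 0.937300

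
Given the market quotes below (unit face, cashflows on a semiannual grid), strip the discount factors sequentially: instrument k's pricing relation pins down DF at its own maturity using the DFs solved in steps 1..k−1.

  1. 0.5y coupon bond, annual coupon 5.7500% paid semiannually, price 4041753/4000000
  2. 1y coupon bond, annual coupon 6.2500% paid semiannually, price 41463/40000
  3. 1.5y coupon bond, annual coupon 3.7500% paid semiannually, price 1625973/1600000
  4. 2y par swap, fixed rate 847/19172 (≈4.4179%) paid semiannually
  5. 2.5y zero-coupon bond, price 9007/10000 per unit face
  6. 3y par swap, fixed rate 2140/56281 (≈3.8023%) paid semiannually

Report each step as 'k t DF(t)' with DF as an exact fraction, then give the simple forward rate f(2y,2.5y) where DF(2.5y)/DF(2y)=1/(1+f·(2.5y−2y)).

1 1/2 4911/5000
2 1 4877/5000
3 3/2 1923/2000
4 2 9153/10000
5 5/2 9007/10000
6 3 893/1000
f(2y,2.5y) = ((9153/10000)/(9007/10000) − 1)/(1/2) = 292/9007 ≈ 3.2419%

step 1 [0.5y] bond c/2=23/800: DF=(4041753/4000000 − 23/800·(0))/(1+23/800) = 4911/5000 ≈ 0.982200
step 2 [1y] bond c/2=1/32: DF=(41463/40000 − 1/32·(0.982200))/(1+1/32) = 4877/5000 ≈ 0.975400
step 3 [1.5y] bond c/2=3/160: DF=(1625973/1600000 − 3/160·(0.982200+0.975400))/(1+3/160) = 1923/2000 ≈ 0.961500
step 4 [2y] swap r/2=847/38344: DF=(1 − 847/38344·(0.982200+0.975400+0.961500))/(1+847/38344) = 9153/10000 ≈ 0.915300
step 5 [2.5y] zero: DF = P = 9007/10000 ≈ 0.900700
step 6 [3y] swap r/2=1070/56281: DF=(1 − 1070/56281·(0.982200+0.975400+0.961500+0.915300+0.900700))/(1+1070/56281) = 893/1000 ≈ 0.893000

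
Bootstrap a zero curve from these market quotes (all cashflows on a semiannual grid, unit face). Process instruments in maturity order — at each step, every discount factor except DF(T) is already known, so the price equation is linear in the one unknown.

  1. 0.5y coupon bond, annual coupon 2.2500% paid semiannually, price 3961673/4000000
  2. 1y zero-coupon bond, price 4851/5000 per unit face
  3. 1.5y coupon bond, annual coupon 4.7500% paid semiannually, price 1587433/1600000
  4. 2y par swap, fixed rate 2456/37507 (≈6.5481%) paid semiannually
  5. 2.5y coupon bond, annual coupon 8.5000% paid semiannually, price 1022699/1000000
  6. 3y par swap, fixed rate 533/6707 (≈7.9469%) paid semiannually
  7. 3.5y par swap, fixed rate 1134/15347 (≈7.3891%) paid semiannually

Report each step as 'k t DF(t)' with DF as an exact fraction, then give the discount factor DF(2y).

1 1/2 4897/5000
2 1 4851/5000
3 3/2 9239/10000
4 2 2193/2500
5 5/2 8281/10000
6 3 1967/2500
7 7/2 1933/2500
DF(2y) = 2193/2500 ≈ 0.877200

step 1 [0.5y] bond c/2=9/800: DF=(3961673/4000000 − 9/800·(0))/(1+9/800) = 4897/5000 ≈ 0.979400
step 2 [1y] zero: DF = P = 4851/5000 ≈ 0.970200
step 3 [1.5y] bond c/2=19/800: DF=(1587433/1600000 − 19/800·(0.979400+0.970200))/(1+19/800) = 9239/10000 ≈ 0.923900
step 4 [2y] swap r/2=1228/37507: DF=(1 − 1228/37507·(0.979400+0.970200+0.923900))/(1+1228/37507) = 2193/2500 ≈ 0.877200
step 5 [2.5y] bond c/2=17/400: DF=(1022699/1000000 − 17/400·(0.979400+0.970200+0.923900+0.877200))/(1+17/400) = 8281/10000 ≈ 0.828100
step 6 [3y] swap r/2=533/13414: DF=(1 − 533/13414·(0.979400+0.970200+0.923900+0.877200+0.828100))/(1+533/13414) = 1967/2500 ≈ 0.786800
step 7 [3.5y] swap r/2=567/15347: DF=(1 − 567/15347·(0.979400+0.970200+0.923900+0.877200+0.828100+0.786800))/(1+567/15347) = 1933/2500 ≈ 0.773200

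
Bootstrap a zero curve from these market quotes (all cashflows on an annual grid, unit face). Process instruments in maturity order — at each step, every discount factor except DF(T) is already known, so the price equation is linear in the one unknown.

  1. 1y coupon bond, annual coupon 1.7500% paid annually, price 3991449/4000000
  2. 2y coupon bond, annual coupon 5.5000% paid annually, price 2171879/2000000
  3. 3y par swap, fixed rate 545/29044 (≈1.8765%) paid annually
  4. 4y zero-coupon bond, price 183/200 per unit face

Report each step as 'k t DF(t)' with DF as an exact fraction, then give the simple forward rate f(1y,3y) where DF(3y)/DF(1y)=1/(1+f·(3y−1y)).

step 1 [1y] bond c/1=7/400: DF=(3991449/4000000 − 7/400·(0))/(1+7/400) = 9807/10000 ≈ 0.980700
step 2 [2y] bond c/1=11/200: DF=(2171879/2000000 − 11/200·(0.980700))/(1+11/200) = 4891/5000 ≈ 0.978200
step 3 [3y] swap r/1=545/29044: DF=(1 − 545/29044·(0.980700+0.978200))/(1+545/29044) = 1891/2000 ≈ 0.945500
step 4 [4y] zero: DF = P = 183/200 ≈ 0.915000

1 1 9807/10000
2 2 4891/5000
3 3 1891/2000
4 4 183/200
f(1y,3y) = ((9807/10000)/(1891/2000) − 1)/(2) = 176/9455 ≈ 1.8614%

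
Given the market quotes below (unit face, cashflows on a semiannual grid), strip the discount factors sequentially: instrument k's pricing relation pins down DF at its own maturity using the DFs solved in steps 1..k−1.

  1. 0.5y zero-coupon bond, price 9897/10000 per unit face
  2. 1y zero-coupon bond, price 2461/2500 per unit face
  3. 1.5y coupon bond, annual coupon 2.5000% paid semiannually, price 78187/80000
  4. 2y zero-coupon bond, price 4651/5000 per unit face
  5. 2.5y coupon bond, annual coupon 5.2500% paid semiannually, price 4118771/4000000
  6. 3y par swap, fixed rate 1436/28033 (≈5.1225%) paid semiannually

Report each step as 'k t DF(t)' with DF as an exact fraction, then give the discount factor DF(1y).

1 1/2 9897/10000
2 1 2461/2500
3 3/2 9409/10000
4 2 4651/5000
5 5/2 181/200
6 3 2141/2500
DF(1y) = 2461/2500 ≈ 0.984400

step 1 [0.5y] zero: DF = P = 9897/10000 ≈ 0.989700
step 2 [1y] zero: DF = P = 2461/2500 ≈ 0.984400
step 3 [1.5y] bond c/2=1/80: DF=(78187/80000 − 1/80·(0.989700+0.984400))/(1+1/80) = 9409/10000 ≈ 0.940900
step 4 [2y] zero: DF = P = 4651/5000 ≈ 0.930200
step 5 [2.5y] bond c/2=21/800: DF=(4118771/4000000 − 21/800·(0.989700+0.984400+0.940900+0.930200))/(1+21/800) = 181/200 ≈ 0.905000
step 6 [3y] swap r/2=718/28033: DF=(1 − 718/28033·(0.989700+0.984400+0.940900+0.930200+0.905000))/(1+718/28033) = 2141/2500 ≈ 0.856400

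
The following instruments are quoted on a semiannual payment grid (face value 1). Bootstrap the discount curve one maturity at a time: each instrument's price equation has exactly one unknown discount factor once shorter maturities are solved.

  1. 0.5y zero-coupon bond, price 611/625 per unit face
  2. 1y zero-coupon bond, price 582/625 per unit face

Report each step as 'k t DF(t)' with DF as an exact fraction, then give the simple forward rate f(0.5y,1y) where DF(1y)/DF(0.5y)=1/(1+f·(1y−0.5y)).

step 1 [0.5y] zero: DF = P = 611/625 ≈ 0.977600
step 2 [1y] zero: DF = P = 582/625 ≈ 0.931200

1 1/2 611/625
2 1 582/625
f(0.5y,1y) = ((611/625)/(582/625) − 1)/(1/2) = 29/291 ≈ 9.9656%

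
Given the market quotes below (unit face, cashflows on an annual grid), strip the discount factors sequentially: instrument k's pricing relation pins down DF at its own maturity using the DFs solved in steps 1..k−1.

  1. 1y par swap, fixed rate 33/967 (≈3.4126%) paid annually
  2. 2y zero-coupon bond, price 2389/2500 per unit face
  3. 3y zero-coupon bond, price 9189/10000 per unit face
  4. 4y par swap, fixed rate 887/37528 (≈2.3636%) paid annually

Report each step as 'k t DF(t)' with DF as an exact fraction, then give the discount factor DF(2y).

1 1 967/1000
2 2 2389/2500
3 3 9189/10000
4 4 9113/10000
DF(2y) = 2389/2500 ≈ 0.955600

step 1 [1y] swap r/1=33/967: DF=(1 − 33/967·(0))/(1+33/967) = 967/1000 ≈ 0.967000
step 2 [2y] zero: DF = P = 2389/2500 ≈ 0.955600
step 3 [3y] zero: DF = P = 9189/10000 ≈ 0.918900
step 4 [4y] swap r/1=887/37528: DF=(1 − 887/37528·(0.967000+0.955600+0.918900))/(1+887/37528) = 9113/10000 ≈ 0.911300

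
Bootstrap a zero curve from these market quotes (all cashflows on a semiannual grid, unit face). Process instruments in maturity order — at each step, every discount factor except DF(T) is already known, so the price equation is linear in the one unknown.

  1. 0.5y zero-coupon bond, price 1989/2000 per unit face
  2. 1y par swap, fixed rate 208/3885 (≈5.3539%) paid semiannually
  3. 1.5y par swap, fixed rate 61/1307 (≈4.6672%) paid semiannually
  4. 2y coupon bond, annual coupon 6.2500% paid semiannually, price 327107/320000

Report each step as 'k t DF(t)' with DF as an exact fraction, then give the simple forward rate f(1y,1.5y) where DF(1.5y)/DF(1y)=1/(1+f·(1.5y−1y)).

step 1 [0.5y] zero: DF = P = 1989/2000 ≈ 0.994500
step 2 [1y] swap r/2=104/3885: DF=(1 − 104/3885·(0.994500))/(1+104/3885) = 237/250 ≈ 0.948000
step 3 [1.5y] swap r/2=61/2614: DF=(1 − 61/2614·(0.994500+0.948000))/(1+61/2614) = 9329/10000 ≈ 0.932900
step 4 [2y] bond c/2=1/32: DF=(327107/320000 − 1/32·(0.994500+0.948000+0.932900))/(1+1/32) = 9041/10000 ≈ 0.904100

1 1/2 1989/2000
2 1 237/250
3 3/2 9329/10000
4 2 9041/10000
f(1y,1.5y) = ((237/250)/(9329/10000) − 1)/(1/2) = 302/9329 ≈ 3.2372%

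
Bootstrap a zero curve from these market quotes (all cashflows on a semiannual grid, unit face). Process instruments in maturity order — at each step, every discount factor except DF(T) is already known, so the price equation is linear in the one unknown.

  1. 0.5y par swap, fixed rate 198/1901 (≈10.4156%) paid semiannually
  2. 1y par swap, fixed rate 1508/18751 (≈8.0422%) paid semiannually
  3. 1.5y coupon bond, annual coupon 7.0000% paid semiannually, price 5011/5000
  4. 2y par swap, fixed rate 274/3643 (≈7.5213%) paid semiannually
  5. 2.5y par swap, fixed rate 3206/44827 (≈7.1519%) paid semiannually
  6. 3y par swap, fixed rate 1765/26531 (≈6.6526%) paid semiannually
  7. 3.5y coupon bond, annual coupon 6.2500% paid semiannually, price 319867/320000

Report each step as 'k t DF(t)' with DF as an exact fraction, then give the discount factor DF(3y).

1 1/2 1901/2000
2 1 4623/5000
3 3/2 9049/10000
4 2 863/1000
5 5/2 8397/10000
6 3 1647/2000
7 7/2 1617/2000
DF(3y) = 1647/2000 ≈ 0.823500

step 1 [0.5y] swap r/2=99/1901: DF=(1 − 99/1901·(0))/(1+99/1901) = 1901/2000 ≈ 0.950500
step 2 [1y] swap r/2=754/18751: DF=(1 − 754/18751·(0.950500))/(1+754/18751) = 4623/5000 ≈ 0.924600
step 3 [1.5y] bond c/2=7/200: DF=(5011/5000 − 7/200·(0.950500+0.924600))/(1+7/200) = 9049/10000 ≈ 0.904900
step 4 [2y] swap r/2=137/3643: DF=(1 − 137/3643·(0.950500+0.924600+0.904900))/(1+137/3643) = 863/1000 ≈ 0.863000
step 5 [2.5y] swap r/2=1603/44827: DF=(1 − 1603/44827·(0.950500+0.924600+0.904900+0.863000))/(1+1603/44827) = 8397/10000 ≈ 0.839700
step 6 [3y] swap r/2=1765/53062: DF=(1 − 1765/53062·(0.950500+0.924600+0.904900+0.863000+0.839700))/(1+1765/53062) = 1647/2000 ≈ 0.823500
step 7 [3.5y] bond c/2=1/32: DF=(319867/320000 − 1/32·(0.950500+0.924600+0.904900+0.863000+0.839700+0.823500))/(1+1/32) = 1617/2000 ≈ 0.808500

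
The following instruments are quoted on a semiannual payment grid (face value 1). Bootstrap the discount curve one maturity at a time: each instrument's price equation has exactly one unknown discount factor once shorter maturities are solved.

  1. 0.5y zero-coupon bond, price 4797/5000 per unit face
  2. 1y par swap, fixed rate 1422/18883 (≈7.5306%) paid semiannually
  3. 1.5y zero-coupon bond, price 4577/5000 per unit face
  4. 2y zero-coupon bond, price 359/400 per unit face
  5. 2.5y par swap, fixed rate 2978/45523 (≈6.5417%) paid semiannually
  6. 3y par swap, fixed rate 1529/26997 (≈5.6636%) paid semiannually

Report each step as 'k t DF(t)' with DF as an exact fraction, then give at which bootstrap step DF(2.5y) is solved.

step 1 [0.5y] zero: DF = P = 4797/5000 ≈ 0.959400
step 2 [1y] swap r/2=711/18883: DF=(1 − 711/18883·(0.959400))/(1+711/18883) = 9289/10000 ≈ 0.928900
step 3 [1.5y] zero: DF = P = 4577/5000 ≈ 0.915400
step 4 [2y] zero: DF = P = 359/400 ≈ 0.897500
step 5 [2.5y] swap r/2=1489/45523: DF=(1 − 1489/45523·(0.959400+0.928900+0.915400+0.897500))/(1+1489/45523) = 8511/10000 ≈ 0.851100
step 6 [3y] swap r/2=1529/53994: DF=(1 − 1529/53994·(0.959400+0.928900+0.915400+0.897500+0.851100))/(1+1529/53994) = 8471/10000 ≈ 0.847100

1 1/2 4797/5000
2 1 9289/10000
3 3/2 4577/5000
4 2 359/400
5 5/2 8511/10000
6 3 8471/10000
DF(2.5y) is solved at step 5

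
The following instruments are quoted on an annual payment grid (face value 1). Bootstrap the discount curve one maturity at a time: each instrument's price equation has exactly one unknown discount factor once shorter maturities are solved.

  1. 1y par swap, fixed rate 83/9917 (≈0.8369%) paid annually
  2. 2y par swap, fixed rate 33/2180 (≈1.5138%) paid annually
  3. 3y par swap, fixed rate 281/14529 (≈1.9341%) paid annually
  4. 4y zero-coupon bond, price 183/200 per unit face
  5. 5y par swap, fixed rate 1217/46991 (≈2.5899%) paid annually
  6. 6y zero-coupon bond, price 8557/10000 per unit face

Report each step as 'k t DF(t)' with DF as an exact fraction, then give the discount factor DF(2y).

step 1 [1y] swap r/1=83/9917: DF=(1 − 83/9917·(0))/(1+83/9917) = 9917/10000 ≈ 0.991700
step 2 [2y] swap r/1=33/2180: DF=(1 − 33/2180·(0.991700))/(1+33/2180) = 9703/10000 ≈ 0.970300
step 3 [3y] swap r/1=281/14529: DF=(1 − 281/14529·(0.991700+0.970300))/(1+281/14529) = 4719/5000 ≈ 0.943800
step 4 [4y] zero: DF = P = 183/200 ≈ 0.915000
step 5 [5y] swap r/1=1217/46991: DF=(1 − 1217/46991·(0.991700+0.970300+0.943800+0.915000))/(1+1217/46991) = 8783/10000 ≈ 0.878300
step 6 [6y] zero: DF = P = 8557/10000 ≈ 0.855700

1 1 9917/10000
2 2 9703/10000
3 3 4719/5000
4 4 183/200
5 5 8783/10000
6 6 8557/10000
DF(2y) = 9703/10000 ≈ 0.970300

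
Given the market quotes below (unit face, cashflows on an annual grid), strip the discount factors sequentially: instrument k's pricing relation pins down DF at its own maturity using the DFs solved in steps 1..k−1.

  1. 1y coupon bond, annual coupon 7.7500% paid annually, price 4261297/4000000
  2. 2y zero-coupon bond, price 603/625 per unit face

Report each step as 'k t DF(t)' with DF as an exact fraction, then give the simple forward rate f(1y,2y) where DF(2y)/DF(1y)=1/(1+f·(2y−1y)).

step 1 [1y] bond c/1=31/400: DF=(4261297/4000000 − 31/400·(0))/(1+31/400) = 9887/10000 ≈ 0.988700
step 2 [2y] zero: DF = P = 603/625 ≈ 0.964800

1 1 9887/10000
2 2 603/625
f(1y,2y) = ((9887/10000)/(603/625) − 1)/(1) = 239/9648 ≈ 2.4772%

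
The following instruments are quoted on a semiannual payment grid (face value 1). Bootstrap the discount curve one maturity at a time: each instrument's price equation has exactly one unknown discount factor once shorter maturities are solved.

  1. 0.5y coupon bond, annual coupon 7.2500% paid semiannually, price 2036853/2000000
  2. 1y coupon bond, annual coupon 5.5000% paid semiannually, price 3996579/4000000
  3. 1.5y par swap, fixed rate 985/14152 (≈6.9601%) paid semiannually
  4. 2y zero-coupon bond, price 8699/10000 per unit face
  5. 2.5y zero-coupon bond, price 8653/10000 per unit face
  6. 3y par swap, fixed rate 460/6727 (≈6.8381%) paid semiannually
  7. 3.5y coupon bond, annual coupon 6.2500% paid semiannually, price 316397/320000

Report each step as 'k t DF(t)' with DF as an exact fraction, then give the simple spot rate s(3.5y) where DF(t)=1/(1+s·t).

step 1 [0.5y] bond c/2=29/800: DF=(2036853/2000000 − 29/800·(0))/(1+29/800) = 2457/2500 ≈ 0.982800
step 2 [1y] bond c/2=11/400: DF=(3996579/4000000 − 11/400·(0.982800))/(1+11/400) = 9461/10000 ≈ 0.946100
step 3 [1.5y] swap r/2=985/28304: DF=(1 − 985/28304·(0.982800+0.946100))/(1+985/28304) = 1803/2000 ≈ 0.901500
step 4 [2y] zero: DF = P = 8699/10000 ≈ 0.869900
step 5 [2.5y] zero: DF = P = 8653/10000 ≈ 0.865300
step 6 [3y] swap r/2=230/6727: DF=(1 − 230/6727·(0.982800+0.946100+0.901500+0.869900+0.865300))/(1+230/6727) = 102/125 ≈ 0.816000
step 7 [3.5y] bond c/2=1/32: DF=(316397/320000 − 1/32·(0.982800+0.946100+0.901500+0.869900+0.865300+0.816000))/(1+1/32) = 7957/10000 ≈ 0.795700

1 1/2 2457/2500
2 1 9461/10000
3 3/2 1803/2000
4 2 8699/10000
5 5/2 8653/10000
6 3 102/125
7 7/2 7957/10000
s(3.5y) = (1/(7957/10000) − 1)/(7/2) = 4086/55699 ≈ 7.3359%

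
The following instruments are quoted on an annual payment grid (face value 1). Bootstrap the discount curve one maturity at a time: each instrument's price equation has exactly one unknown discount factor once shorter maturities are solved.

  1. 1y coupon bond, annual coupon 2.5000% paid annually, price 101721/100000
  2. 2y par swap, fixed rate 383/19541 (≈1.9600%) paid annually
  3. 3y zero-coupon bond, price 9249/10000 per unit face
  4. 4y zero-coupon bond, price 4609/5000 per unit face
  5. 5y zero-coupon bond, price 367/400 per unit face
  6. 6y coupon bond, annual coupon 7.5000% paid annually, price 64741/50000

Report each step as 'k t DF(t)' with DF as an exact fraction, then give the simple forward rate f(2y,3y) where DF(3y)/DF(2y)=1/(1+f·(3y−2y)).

1 1 2481/2500
2 2 9617/10000
3 3 9249/10000
4 4 4609/5000
5 5 367/400
6 6 8753/10000
f(2y,3y) = ((9617/10000)/(9249/10000) − 1)/(1) = 368/9249 ≈ 3.9788%

step 1 [1y] bond c/1=1/40: DF=(101721/100000 − 1/40·(0))/(1+1/40) = 2481/2500 ≈ 0.992400
step 2 [2y] swap r/1=383/19541: DF=(1 − 383/19541·(0.992400))/(1+383/19541) = 9617/10000 ≈ 0.961700
step 3 [3y] zero: DF = P = 9249/10000 ≈ 0.924900
step 4 [4y] zero: DF = P = 4609/5000 ≈ 0.921800
step 5 [5y] zero: DF = P = 367/400 ≈ 0.917500
step 6 [6y] bond c/1=3/40: DF=(64741/50000 − 3/40·(0.992400+0.961700+0.924900+0.921800+0.917500))/(1+3/40) = 8753/10000 ≈ 0.875300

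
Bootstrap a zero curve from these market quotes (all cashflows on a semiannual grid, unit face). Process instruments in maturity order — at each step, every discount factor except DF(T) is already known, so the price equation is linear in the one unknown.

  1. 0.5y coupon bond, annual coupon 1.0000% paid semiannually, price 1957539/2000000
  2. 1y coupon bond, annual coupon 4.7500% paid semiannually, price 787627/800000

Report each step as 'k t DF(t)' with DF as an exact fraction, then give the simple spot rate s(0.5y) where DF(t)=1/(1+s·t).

step 1 [0.5y] bond c/2=1/200: DF=(1957539/2000000 − 1/200·(0))/(1+1/200) = 9739/10000 ≈ 0.973900
step 2 [1y] bond c/2=19/800: DF=(787627/800000 − 19/800·(0.973900))/(1+19/800) = 9391/10000 ≈ 0.939100

1 1/2 9739/10000
2 1 9391/10000
s(0.5y) = (1/(9739/10000) − 1)/(1/2) = 522/9739 ≈ 5.3599%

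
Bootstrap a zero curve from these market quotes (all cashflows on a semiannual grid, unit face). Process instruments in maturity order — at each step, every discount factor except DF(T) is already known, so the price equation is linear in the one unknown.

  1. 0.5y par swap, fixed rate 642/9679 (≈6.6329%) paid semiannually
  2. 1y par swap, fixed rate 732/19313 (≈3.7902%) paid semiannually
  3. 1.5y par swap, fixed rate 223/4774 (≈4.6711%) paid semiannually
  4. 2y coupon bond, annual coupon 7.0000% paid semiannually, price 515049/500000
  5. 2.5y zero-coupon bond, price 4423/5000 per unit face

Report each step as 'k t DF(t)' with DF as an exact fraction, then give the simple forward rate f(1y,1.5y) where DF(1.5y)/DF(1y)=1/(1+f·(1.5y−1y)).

step 1 [0.5y] swap r/2=321/9679: DF=(1 − 321/9679·(0))/(1+321/9679) = 9679/10000 ≈ 0.967900
step 2 [1y] swap r/2=366/19313: DF=(1 − 366/19313·(0.967900))/(1+366/19313) = 4817/5000 ≈ 0.963400
step 3 [1.5y] swap r/2=223/9548: DF=(1 − 223/9548·(0.967900+0.963400))/(1+223/9548) = 9331/10000 ≈ 0.933100
step 4 [2y] bond c/2=7/200: DF=(515049/500000 − 7/200·(0.967900+0.963400+0.933100))/(1+7/200) = 1123/1250 ≈ 0.898400
step 5 [2.5y] zero: DF = P = 4423/5000 ≈ 0.884600

1 1/2 9679/10000
2 1 4817/5000
3 3/2 9331/10000
4 2 1123/1250
5 5/2 4423/5000
f(1y,1.5y) = ((4817/5000)/(9331/10000) − 1)/(1/2) = 606/9331 ≈ 6.4945%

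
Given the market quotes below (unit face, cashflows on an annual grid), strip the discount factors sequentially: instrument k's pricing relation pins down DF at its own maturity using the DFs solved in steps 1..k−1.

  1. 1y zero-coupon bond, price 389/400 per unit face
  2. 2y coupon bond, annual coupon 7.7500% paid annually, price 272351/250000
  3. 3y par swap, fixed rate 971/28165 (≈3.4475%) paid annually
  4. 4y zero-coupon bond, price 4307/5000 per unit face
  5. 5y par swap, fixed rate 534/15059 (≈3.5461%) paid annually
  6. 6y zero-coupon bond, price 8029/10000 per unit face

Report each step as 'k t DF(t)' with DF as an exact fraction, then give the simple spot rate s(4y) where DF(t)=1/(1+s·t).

step 1 [1y] zero: DF = P = 389/400 ≈ 0.972500
step 2 [2y] bond c/1=31/400: DF=(272351/250000 − 31/400·(0.972500))/(1+31/400) = 9411/10000 ≈ 0.941100
step 3 [3y] swap r/1=971/28165: DF=(1 − 971/28165·(0.972500+0.941100))/(1+971/28165) = 9029/10000 ≈ 0.902900
step 4 [4y] zero: DF = P = 4307/5000 ≈ 0.861400
step 5 [5y] swap r/1=534/15059: DF=(1 − 534/15059·(0.972500+0.941100+0.902900+0.861400))/(1+534/15059) = 4199/5000 ≈ 0.839800
step 6 [6y] zero: DF = P = 8029/10000 ≈ 0.802900

1 1 389/400
2 2 9411/10000
3 3 9029/10000
4 4 4307/5000
5 5 4199/5000
6 6 8029/10000
s(4y) = (1/(4307/5000) − 1)/(4) = 693/17228 ≈ 4.0225%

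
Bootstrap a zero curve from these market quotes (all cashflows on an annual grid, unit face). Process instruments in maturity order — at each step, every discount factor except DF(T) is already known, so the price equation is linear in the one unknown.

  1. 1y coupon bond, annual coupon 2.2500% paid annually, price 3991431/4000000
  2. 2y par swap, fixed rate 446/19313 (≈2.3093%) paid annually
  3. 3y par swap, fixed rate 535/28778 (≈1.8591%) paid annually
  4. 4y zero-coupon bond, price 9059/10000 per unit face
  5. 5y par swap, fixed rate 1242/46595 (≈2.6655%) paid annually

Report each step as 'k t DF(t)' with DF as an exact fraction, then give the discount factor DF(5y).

1 1 9759/10000
2 2 4777/5000
3 3 1893/2000
4 4 9059/10000
5 5 4379/5000
DF(5y) = 4379/5000 ≈ 0.875800

step 1 [1y] bond c/1=9/400: DF=(3991431/4000000 − 9/400·(0))/(1+9/400) = 9759/10000 ≈ 0.975900
step 2 [2y] swap r/1=446/19313: DF=(1 − 446/19313·(0.975900))/(1+446/19313) = 4777/5000 ≈ 0.955400
step 3 [3y] swap r/1=535/28778: DF=(1 − 535/28778·(0.975900+0.955400))/(1+535/28778) = 1893/2000 ≈ 0.946500
step 4 [4y] zero: DF = P = 9059/10000 ≈ 0.905900
step 5 [5y] swap r/1=1242/46595: DF=(1 − 1242/46595·(0.975900+0.955400+0.946500+0.905900))/(1+1242/46595) = 4379/5000 ≈ 0.875800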